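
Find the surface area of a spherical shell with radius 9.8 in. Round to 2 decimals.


Shape: sphere
Radius r = 9.8 in
Formula: SA = 4 * pi * r^2
r^2 = 96.04
SA = 4 * pi * 96.04
SA = 384.16 * pi
SA = 1206.87
1206.87 in^2


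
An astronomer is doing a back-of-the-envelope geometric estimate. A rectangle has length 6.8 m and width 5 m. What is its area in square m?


Shape: rectangle
Length l = 6.8 m, Width w = 5 m
Formula: A = l * w
A = 6.8 * 5
A = 34
34 m^2


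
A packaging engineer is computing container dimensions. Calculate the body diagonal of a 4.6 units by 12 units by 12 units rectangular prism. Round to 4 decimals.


Shape: rectangular box (space diagonal)
l = 4.6 units, w = 12 units, h = 12 units
Visualize: the diagonal of the base, then a right triangle with that diagonal and the height.
Formula: d = sqrt(l^2 + w^2 + h^2)
l^2 + w^2 + h^2 = 21.16 + 144 + 144 = 309.16
d = sqrt(309.16)
d = 17.5829
17.5829 units


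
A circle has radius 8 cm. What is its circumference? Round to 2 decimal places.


Shape: circle
Radius r = 8 cm
Formula: C = 2 * pi * r
C = 2 * pi * 8
C = 16 * pi
C = 50.27
50.27 cm


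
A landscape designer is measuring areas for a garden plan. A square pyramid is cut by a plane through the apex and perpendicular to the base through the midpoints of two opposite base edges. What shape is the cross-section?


Solid: square pyramid
Cutting plane: through the apex and perpendicular to the base through the midpoints of two opposite base edges
Visualize the intersection of the plane with the solid's surface.
The boundary of the cut region is a isosceles triangle.
isosceles triangle


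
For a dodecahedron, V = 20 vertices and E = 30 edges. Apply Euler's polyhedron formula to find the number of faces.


Polyhedron: dodecahedron
Euler's formula for convex polyhedra: V - E + F = 2
Given: V = 20 vertices and E = 30 edges
Solve for F:
F = 2 + E - V = 2 + 30 - 20 = 12
12 faces


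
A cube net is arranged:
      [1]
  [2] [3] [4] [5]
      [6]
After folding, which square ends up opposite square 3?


Net: cross layout. Take square 3 as the base (bottom).
Fold the four squares in the horizontal row up around 3: 2 -> left, 4 -> right, 5 wraps to the top.
Fold 1 and 6 up from 3: 1 -> back, 6 -> front.
Opposite pairs are therefore: (1, 6), (2, 4), (3, 5).
Face 3 is opposite face 5.
face 5


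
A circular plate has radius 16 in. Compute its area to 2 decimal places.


Shape: circle
Radius r = 16 in
Formula: A = pi * r^2
r^2 = 16^2 = 256
A = pi * 256
A = 804.25
804.25 in^2


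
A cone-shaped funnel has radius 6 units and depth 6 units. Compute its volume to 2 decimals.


Shape: cone
Radius r = 6 units, Height h = 6 units
Formula: V = (1/3) * pi * r^2 * h
r^2 = 36
pi * r^2 * h = pi * 36 * 6 = 216 * pi
V = 216 * pi / 3
V = 226.19
226.19 units^3


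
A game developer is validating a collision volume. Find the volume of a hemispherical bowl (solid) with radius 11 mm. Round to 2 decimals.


Shape: hemisphere (half of a sphere)
Radius r = 11 mm
Formula: V = (1/2) * (4/3) * pi * r^3 = (2/3) * pi * r^3
r^3 = 1331
(2/3) * 1331 = 887.333333
V = 887.333333 * pi
V = 2787.64
2787.64 mm^3


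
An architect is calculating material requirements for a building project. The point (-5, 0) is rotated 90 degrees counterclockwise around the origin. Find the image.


Transformation: rotation about the origin
Original point: (-5, 0)
Rule for 90 deg counterclockwise: (x, y) -> (-y, x)
Apply: (-5, 0) -> (0, -5)
(0, -5)


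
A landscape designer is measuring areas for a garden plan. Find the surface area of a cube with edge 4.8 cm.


Shape: cube
Side s = 4.8 cm
A cube has 6 square faces.
Formula: SA = 6 * s^2
s^2 = 23.04
SA = 6 * 23.04
SA = 138.24
138.24 cm^2


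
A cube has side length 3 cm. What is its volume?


Shape: cube
Side s = 3 cm
Formula: V = s^3
V = 3 * 3 * 3
V = 9 * 3
V = 27
27 cm^3


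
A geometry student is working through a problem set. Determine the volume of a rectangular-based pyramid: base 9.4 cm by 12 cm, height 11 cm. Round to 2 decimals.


Shape: rectangular pyramid
Base: 9.4 cm x 12 cm, Height h = 11 cm
Formula: V = (1/3) * base_area * h
base_area = 9.4 * 12 = 112.8
base_area * h = 112.8 * 11 = 1240.8
V = 1240.8 / 3
V = 413.6
413.6 cm^3


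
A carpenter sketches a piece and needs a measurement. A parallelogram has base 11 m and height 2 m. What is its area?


Shape: parallelogram
Base b = 11 m, Height h = 2 m
Formula: A = b * h
A = 11 * 2
A = 22
22 m^2


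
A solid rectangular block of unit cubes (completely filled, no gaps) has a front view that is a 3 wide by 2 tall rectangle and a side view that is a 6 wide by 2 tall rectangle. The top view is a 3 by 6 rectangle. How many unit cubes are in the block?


Orthographic views of a solid rectangular block:
Front view 3 x 2 -> length = 3, height = 2
Side view 6 x 2 -> width = 6, height = 2 (consistent)
Top view 3 x 6 -> confirms length = 3, width = 6
The block is 3 x 6 x 2.
Total unit cubes = 3 * 6 * 2 = 36
36 unit cubes


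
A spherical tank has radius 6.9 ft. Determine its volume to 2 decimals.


Shape: sphere
Radius r = 6.9 ft
Formula: V = (4/3) * pi * r^3
r^3 = 328.509
(4/3) * 328.509 = 438.012
V = 438.012 * pi
V = 1376.06
1376.06 ft^3


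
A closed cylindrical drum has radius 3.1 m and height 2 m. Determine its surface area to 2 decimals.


Shape: closed cylinder
Radius r = 3.1 m, Height h = 2 m
Formula: SA = 2*pi*r^2 + 2*pi*r*h = 2*pi*r*(r + h)
r + h = 5.1
2 * r * (r + h) = 2 * 3.1 * 5.1 = 31.62
SA = 31.62 * pi
SA = 99.34
99.34 m^2


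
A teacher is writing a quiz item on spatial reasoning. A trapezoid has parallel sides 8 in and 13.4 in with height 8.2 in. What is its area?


Shape: trapezoid
Parallel sides a = 8 in, b = 13.4 in; Height h = 8.2 in
Formula: A = (a + b) * h / 2
a + b = 8 + 13.4 = 21.4
A = 21.4 * 8.2 / 2
A = 175.48 / 2
A = 87.74
87.74 in^2


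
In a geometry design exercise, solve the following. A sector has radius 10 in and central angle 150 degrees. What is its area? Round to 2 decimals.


Shape: circular sector
Radius r = 10 in, Angle = 150 degrees
Formula: A = (angle/360) * pi * r^2
r^2 = 100
Fraction of circle = 150/360
A = (150/360) * pi * 100
A = 41.666667 * pi
A = 130.9
130.9 in^2


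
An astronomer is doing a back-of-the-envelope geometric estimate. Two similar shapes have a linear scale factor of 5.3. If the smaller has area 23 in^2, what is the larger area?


Linear scale factor k = 5.3
Original area = 23 in^2
Rule: under a linear scaling by k, areas scale by k^2.
k^2 = 5.3^2 = 28.09
New area = 23 * 28.09
New area = 646.07
646.07 in^2


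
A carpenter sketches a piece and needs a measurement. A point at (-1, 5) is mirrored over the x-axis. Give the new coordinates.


Transformation: reflection
Original point: (-1, 5)
Rule for reflection over the x-axis: (x, y) -> (x, -y)
Apply: (-1, 5) -> (-1, -5)
(-1, -5)


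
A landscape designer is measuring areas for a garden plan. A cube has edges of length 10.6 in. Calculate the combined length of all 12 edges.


Shape: cube
Side s = 10.6 in
A cube has 12 edges, all equal.
Formula: total edge length = 12 * s
Total = 12 * 10.6
Total = 127.2
127.2 in


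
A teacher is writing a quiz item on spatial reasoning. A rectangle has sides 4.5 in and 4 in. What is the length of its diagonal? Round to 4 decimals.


Shape: rectangle (diagonal via Pythagoras)
Sides: 4.5 in and 4 in
Formula: d = sqrt(l^2 + w^2)
l^2 = 20.25, w^2 = 16
l^2 + w^2 = 36.25
d = sqrt(36.25)
d = 6.0208
6.0208 in


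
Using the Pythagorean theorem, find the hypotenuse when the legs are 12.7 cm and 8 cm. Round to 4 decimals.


Shape: right triangle
Legs a = 12.7 cm, b = 8 cm
Formula: c = sqrt(a^2 + b^2)
a^2 = 161.29, b^2 = 64
a^2 + b^2 = 225.29
c = sqrt(225.29)
c = 15.0097
15.0097 cm


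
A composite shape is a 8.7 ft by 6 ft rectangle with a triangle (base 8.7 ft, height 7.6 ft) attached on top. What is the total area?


Composite shape: rectangle + triangle
Rectangle area = 8.7 * 6 = 52.2
Triangle area = 0.5 * 8.7 * 7.6 = 33.06
Total = 52.2 + 33.06
Total = 85.26
85.26 ft^2


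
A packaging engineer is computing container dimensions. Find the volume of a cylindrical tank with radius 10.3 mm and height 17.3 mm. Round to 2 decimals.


Shape: cylinder
Radius r = 10.3 mm, Height h = 17.3 mm
Formula: V = pi * r^2 * h
r^2 = 106.09
V = pi * 106.09 * 17.3
V = 1835.357 * pi
V = 5765.94
5765.94 mm^3


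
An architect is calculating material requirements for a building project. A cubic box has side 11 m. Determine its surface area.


Shape: cube
Side s = 11 m
A cube has 6 square faces.
Formula: SA = 6 * s^2
s^2 = 121
SA = 6 * 121
SA = 726
726 m^2


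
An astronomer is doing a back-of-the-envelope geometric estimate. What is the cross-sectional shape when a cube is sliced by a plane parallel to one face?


Solid: cube
Cutting plane: parallel to one face
Visualize the intersection of the plane with the solid's surface.
The boundary of the cut region is a square.
square


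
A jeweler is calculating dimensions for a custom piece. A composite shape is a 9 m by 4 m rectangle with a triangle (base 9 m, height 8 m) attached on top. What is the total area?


Composite shape: rectangle + triangle
Rectangle area = 9 * 4 = 36
Triangle area = 0.5 * 9 * 8 = 36
Total = 36 + 36
Total = 72
72 m^2


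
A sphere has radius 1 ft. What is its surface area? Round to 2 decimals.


Shape: sphere
Radius r = 1 ft
Formula: SA = 4 * pi * r^2
r^2 = 1
SA = 4 * pi * 1
SA = 4 * pi
SA = 12.57
12.57 ft^2


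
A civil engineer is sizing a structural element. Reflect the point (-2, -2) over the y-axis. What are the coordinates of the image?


Transformation: reflection
Original point: (-2, -2)
Rule for reflection over the y-axis: (x, y) -> (-x, y)
Apply: (-2, -2) -> (2, -2)
(2, -2)


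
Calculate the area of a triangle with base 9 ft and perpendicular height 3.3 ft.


Shape: triangle
Base b = 9 ft, Height h = 3.3 ft
Formula: A = (1/2) * b * h
A = 0.5 * 9 * 3.3
A = 0.5 * 29.7
A = 14.85
14.85 ft^2


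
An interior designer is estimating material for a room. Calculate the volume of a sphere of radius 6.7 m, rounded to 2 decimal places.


Shape: sphere
Radius r = 6.7 m
Formula: V = (4/3) * pi * r^3
r^3 = 300.763
(4/3) * 300.763 = 401.017333
V = 401.017333 * pi
V = 1259.83
1259.83 m^3


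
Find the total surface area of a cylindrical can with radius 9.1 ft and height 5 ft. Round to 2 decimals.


Shape: closed cylinder
Radius r = 9.1 ft, Height h = 5 ft
Formula: SA = 2*pi*r^2 + 2*pi*r*h = 2*pi*r*(r + h)
r + h = 14.1
2 * r * (r + h) = 2 * 9.1 * 14.1 = 256.62
SA = 256.62 * pi
SA = 806.2
806.2 ft^2


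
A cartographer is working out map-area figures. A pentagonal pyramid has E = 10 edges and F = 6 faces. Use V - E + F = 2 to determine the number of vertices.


Polyhedron: pentagonal pyramid
Euler's formula for convex polyhedra: V - E + F = 2
Given: E = 10 edges and F = 6 faces
Solve for V:
V = 2 + E - F = 2 + 10 - 6 = 6
6 vertices


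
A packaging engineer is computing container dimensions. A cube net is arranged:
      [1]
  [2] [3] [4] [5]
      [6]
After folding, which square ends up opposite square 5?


Net: cross layout. Take square 3 as the base (bottom).
Fold the four squares in the horizontal row up around 3: 2 -> left, 4 -> right, 5 wraps to the top.
Fold 1 and 6 up from 3: 1 -> back, 6 -> front.
Opposite pairs are therefore: (1, 6), (2, 4), (3, 5).
Face 5 is opposite face 3.
face 3


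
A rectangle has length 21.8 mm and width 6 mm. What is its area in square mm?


Shape: rectangle
Length l = 21.8 mm, Width w = 6 mm
Formula: A = l * w
A = 21.8 * 6
A = 130.8
130.8 mm^2


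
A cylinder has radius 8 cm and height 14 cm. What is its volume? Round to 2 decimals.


Shape: cylinder
Radius r = 8 cm, Height h = 14 cm
Formula: V = pi * r^2 * h
r^2 = 64
V = pi * 64 * 14
V = 896 * pi
V = 2814.87
2814.87 cm^3


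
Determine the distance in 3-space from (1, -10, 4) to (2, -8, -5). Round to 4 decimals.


3D distance between two points
P1 = (1, -10, 4), P2 = (2, -8, -5)
Formula: d = sqrt((x2-x1)^2 + (y2-y1)^2 + (z2-z1)^2)
dx = 2 - 1 = 1
dy = -8 - -10 = 2
dz = -5 - 4 = -9
dx^2 + dy^2 + dz^2 = 1 + 4 + 81 = 86
d = sqrt(86)
d = 9.2736
9.2736 units


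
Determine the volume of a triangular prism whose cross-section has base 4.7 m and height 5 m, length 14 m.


Shape: triangular prism
Triangle base = 4.7 m, triangle height = 5 m, prism length L = 14 m
Formula: V = (1/2 * b * h_tri) * L
Cross-section area = 0.5 * 4.7 * 5 = 11.75
V = 11.75 * 14
V = 164.5
164.5 m^3


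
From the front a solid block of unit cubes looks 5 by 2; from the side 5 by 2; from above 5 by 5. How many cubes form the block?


Orthographic views of a solid rectangular block:
Front view 5 x 2 -> length = 5, height = 2
Side view 5 x 2 -> width = 5, height = 2 (consistent)
Top view 5 x 5 -> confirms length = 5, width = 5
The block is 5 x 5 x 2.
Total unit cubes = 5 * 5 * 2 = 50
50 unit cubes


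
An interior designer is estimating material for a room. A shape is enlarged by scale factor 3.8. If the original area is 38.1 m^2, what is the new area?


Linear scale factor k = 3.8
Original area = 38.1 m^2
Rule: under a linear scaling by k, areas scale by k^2.
k^2 = 3.8^2 = 14.44
New area = 38.1 * 14.44
New area = 550.164
550.164 m^2


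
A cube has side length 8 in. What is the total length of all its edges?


Shape: cube
Side s = 8 in
A cube has 12 edges, all equal.
Formula: total edge length = 12 * s
Total = 12 * 8
Total = 96
96 in


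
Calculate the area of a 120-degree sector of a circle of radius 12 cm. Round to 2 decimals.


Shape: circular sector
Radius r = 12 cm, Angle = 120 degrees
Formula: A = (angle/360) * pi * r^2
r^2 = 144
Fraction of circle = 120/360
A = (120/360) * pi * 144
A = 48 * pi
A = 150.8
150.8 cm^2


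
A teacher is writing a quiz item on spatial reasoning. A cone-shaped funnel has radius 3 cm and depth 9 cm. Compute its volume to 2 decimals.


Shape: cone
Radius r = 3 cm, Height h = 9 cm
Formula: V = (1/3) * pi * r^2 * h
r^2 = 9
pi * r^2 * h = pi * 9 * 9 = 81 * pi
V = 81 * pi / 3
V = 84.82
84.82 cm^3


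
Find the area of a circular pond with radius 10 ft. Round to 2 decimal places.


Shape: circle
Radius r = 10 ft
Formula: A = pi * r^2
r^2 = 10^2 = 100
A = pi * 100
A = 314.16
314.16 ft^2


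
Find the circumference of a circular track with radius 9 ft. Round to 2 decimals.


Shape: circle
Radius r = 9 ft
Formula: C = 2 * pi * r
C = 2 * pi * 9
C = 18 * pi
C = 56.55
56.55 ft


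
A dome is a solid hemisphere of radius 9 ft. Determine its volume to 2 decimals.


Shape: hemisphere (half of a sphere)
Radius r = 9 ft
Formula: V = (1/2) * (4/3) * pi * r^3 = (2/3) * pi * r^3
r^3 = 729
(2/3) * 729 = 486
V = 486 * pi
V = 1526.81
1526.81 ft^3


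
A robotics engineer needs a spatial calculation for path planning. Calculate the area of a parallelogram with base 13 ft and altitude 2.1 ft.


Shape: parallelogram
Base b = 13 ft, Height h = 2.1 ft
Formula: A = b * h
A = 13 * 2.1
A = 27.3
27.3 ft^2


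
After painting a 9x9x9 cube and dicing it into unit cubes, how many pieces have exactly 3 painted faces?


Large cube: 9 x 9 x 9, cut into unit cubes.
Cubes with 3 painted faces are at the corners. A cube always has 8 corners.
Count = 8
8 unit cubes


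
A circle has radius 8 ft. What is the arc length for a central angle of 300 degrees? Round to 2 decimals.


Shape: circular arc
Radius r = 8 ft, Angle = 300 degrees
Formula: L = (angle/360) * 2 * pi * r
2 * pi * r = 16 * pi
L = (300/360) * 16 * pi
L = 13.333333 * pi
L = 41.89
41.89 ft


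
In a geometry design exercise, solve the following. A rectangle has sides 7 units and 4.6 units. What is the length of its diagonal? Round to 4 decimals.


Shape: rectangle (diagonal via Pythagoras)
Sides: 7 units and 4.6 units
Formula: d = sqrt(l^2 + w^2)
l^2 = 49, w^2 = 21.16
l^2 + w^2 = 70.16
d = sqrt(70.16)
d = 8.3762
8.3762 units


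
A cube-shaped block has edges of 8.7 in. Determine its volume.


Shape: cube
Side s = 8.7 in
Formula: V = s^3
V = 8.7 * 8.7 * 8.7
V = 75.69 * 8.7
V = 658.503
658.503 in^3


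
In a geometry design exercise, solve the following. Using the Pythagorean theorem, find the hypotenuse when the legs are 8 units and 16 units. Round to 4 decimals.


Shape: right triangle
Legs a = 8 units, b = 16 units
Formula: c = sqrt(a^2 + b^2)
a^2 = 64, b^2 = 256
a^2 + b^2 = 320
c = sqrt(320)
c = 17.8885
17.8885 units


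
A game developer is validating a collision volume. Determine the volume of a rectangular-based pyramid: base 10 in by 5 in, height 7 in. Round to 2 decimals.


Shape: rectangular pyramid
Base: 10 in x 5 in, Height h = 7 in
Formula: V = (1/3) * base_area * h
base_area = 10 * 5 = 50
base_area * h = 50 * 7 = 350
V = 350 / 3
V = 116.67
116.67 in^3


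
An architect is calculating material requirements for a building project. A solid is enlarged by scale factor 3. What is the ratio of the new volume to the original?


Linear scale factor k = 3
Rule: under a linear scaling by k, volumes scale by k^3.
k^3 = 3 * 3 * 3
k^3 = 9 * 3
k^3 = 27
Volume scales by a factor of 27.
27 (dimensionless)


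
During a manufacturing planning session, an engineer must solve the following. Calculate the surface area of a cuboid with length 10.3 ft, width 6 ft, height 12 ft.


Shape: rectangular prism
l = 10.3 ft, w = 6 ft, h = 12 ft
Formula: SA = 2(lw + lh + wh)
lw = 61.8, lh = 123.6, wh = 72
lw + lh + wh = 257.4
SA = 2 * 257.4
SA = 514.8
514.8 ft^2


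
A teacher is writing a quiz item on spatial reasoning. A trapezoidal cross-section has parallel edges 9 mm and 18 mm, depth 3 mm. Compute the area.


Shape: trapezoid
Parallel sides a = 9 mm, b = 18 mm; Height h = 3 mm
Formula: A = (a + b) * h / 2
a + b = 9 + 18 = 27
A = 27 * 3 / 2
A = 81 / 2
A = 40.5
40.5 mm^2


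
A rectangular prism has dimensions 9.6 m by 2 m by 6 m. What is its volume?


Shape: rectangular prism
l = 9.6 m, w = 2 m, h = 6 m
Formula: V = l * w * h
V = 9.6 * 2 * 6
V = 19.2 * 6
V = 115.2
115.2 m^3


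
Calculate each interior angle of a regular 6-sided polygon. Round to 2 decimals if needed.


Shape: regular hexagon (6 sides)
Formula: interior angle = (n - 2) * 180 / n
(n - 2) = 4
(n - 2) * 180 = 720
angle = 720 / 6
angle = 120
120 degrees


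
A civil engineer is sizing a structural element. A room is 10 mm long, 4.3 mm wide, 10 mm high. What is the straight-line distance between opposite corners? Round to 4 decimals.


Shape: rectangular box (space diagonal)
l = 10 mm, w = 4.3 mm, h = 10 mm
Visualize: the diagonal of the base, then a right triangle with that diagonal and the height.
Formula: d = sqrt(l^2 + w^2 + h^2)
l^2 + w^2 + h^2 = 100 + 18.49 + 100 = 218.49
d = sqrt(218.49)
d = 14.7814
14.7814 mm


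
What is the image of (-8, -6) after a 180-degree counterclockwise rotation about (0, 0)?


Transformation: rotation about the origin
Original point: (-8, -6)
Rule for 180 deg: (x, y) -> (-x, -y)
Apply: (-8, -6) -> (8, 6)
(8, 6)


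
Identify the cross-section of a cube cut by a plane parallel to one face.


Solid: cube
Cutting plane: parallel to one face
Visualize the intersection of the plane with the solid's surface.
The boundary of the cut region is a square.
square


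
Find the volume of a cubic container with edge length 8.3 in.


Shape: cube
Side s = 8.3 in
Formula: V = s^3
V = 8.3 * 8.3 * 8.3
V = 68.89 * 8.3
V = 571.787
571.787 in^3


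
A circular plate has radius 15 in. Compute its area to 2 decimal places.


Shape: circle
Radius r = 15 in
Formula: A = pi * r^2
r^2 = 15^2 = 225
A = pi * 225
A = 706.86
706.86 in^2


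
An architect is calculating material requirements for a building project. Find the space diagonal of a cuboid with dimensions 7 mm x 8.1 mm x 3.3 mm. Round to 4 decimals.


Shape: rectangular box (space diagonal)
l = 7 mm, w = 8.1 mm, h = 3.3 mm
Visualize: the diagonal of the base, then a right triangle with that diagonal and the height.
Formula: d = sqrt(l^2 + w^2 + h^2)
l^2 + w^2 + h^2 = 49 + 65.61 + 10.89 = 125.5
d = sqrt(125.5)
d = 11.2027
11.2027 mm


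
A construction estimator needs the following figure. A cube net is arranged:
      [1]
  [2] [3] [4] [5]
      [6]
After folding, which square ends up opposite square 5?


Net: cross layout. Take square 3 as the base (bottom).
Fold the four squares in the horizontal row up around 3: 2 -> left, 4 -> right, 5 wraps to the top.
Fold 1 and 6 up from 3: 1 -> back, 6 -> front.
Opposite pairs are therefore: (1, 6), (2, 4), (3, 5).
Face 5 is opposite face 3.
face 3


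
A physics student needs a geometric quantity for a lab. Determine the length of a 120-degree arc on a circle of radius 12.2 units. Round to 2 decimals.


Shape: circular arc
Radius r = 12.2 units, Angle = 120 degrees
Formula: L = (angle/360) * 2 * pi * r
2 * pi * r = 24.4 * pi
L = (120/360) * 24.4 * pi
L = 8.133333 * pi
L = 25.55
25.55 units


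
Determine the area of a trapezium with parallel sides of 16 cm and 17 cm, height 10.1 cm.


Shape: trapezoid
Parallel sides a = 16 cm, b = 17 cm; Height h = 10.1 cm
Formula: A = (a + b) * h / 2
a + b = 16 + 17 = 33
A = 33 * 10.1 / 2
A = 333.3 / 2
A = 166.65
166.65 cm^2


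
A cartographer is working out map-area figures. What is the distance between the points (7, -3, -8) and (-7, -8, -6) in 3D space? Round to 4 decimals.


3D distance between two points
P1 = (7, -3, -8), P2 = (-7, -8, -6)
Formula: d = sqrt((x2-x1)^2 + (y2-y1)^2 + (z2-z1)^2)
dx = -7 - 7 = -14
dy = -8 - -3 = -5
dz = -6 - -8 = 2
dx^2 + dy^2 + dz^2 = 196 + 25 + 4 = 225
d = sqrt(225)
d = 15.0
15 units


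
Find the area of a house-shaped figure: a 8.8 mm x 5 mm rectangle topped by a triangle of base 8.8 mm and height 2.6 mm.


Composite shape: rectangle + triangle
Rectangle area = 8.8 * 5 = 44
Triangle area = 0.5 * 8.8 * 2.6 = 11.44
Total = 44 + 11.44
Total = 55.44
55.44 mm^2


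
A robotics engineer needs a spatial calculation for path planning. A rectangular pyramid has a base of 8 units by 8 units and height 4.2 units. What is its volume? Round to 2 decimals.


Shape: rectangular pyramid
Base: 8 units x 8 units, Height h = 4.2 units
Formula: V = (1/3) * base_area * h
base_area = 8 * 8 = 64
base_area * h = 64 * 4.2 = 268.8
V = 268.8 / 3
V = 89.6
89.6 units^3


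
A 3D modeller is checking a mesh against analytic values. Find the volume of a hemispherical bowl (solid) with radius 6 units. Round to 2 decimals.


Shape: hemisphere (half of a sphere)
Radius r = 6 units
Formula: V = (1/2) * (4/3) * pi * r^3 = (2/3) * pi * r^3
r^3 = 216
(2/3) * 216 = 144
V = 144 * pi
V = 452.39
452.39 units^3


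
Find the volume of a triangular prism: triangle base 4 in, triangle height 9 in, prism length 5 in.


Shape: triangular prism
Triangle base = 4 in, triangle height = 9 in, prism length L = 5 in
Formula: V = (1/2 * b * h_tri) * L
Cross-section area = 0.5 * 4 * 9 = 18
V = 18 * 5
V = 90
90 in^3


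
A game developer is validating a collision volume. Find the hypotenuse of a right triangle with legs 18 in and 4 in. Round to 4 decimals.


Shape: right triangle
Legs a = 18 in, b = 4 in
Formula: c = sqrt(a^2 + b^2)
a^2 = 324, b^2 = 16
a^2 + b^2 = 340
c = sqrt(340)
c = 18.4391
18.4391 in


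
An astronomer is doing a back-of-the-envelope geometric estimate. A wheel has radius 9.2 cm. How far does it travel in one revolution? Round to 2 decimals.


Shape: circle
Radius r = 9.2 cm
Formula: C = 2 * pi * r
C = 2 * pi * 9.2
C = 18.4 * pi
C = 57.81
57.81 cm


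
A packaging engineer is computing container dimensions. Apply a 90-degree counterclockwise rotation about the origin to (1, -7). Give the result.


Transformation: rotation about the origin
Original point: (1, -7)
Rule for 90 deg counterclockwise: (x, y) -> (-y, x)
Apply: (1, -7) -> (7, 1)
(7, 1)


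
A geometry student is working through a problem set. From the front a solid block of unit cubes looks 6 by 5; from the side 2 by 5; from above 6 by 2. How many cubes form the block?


Orthographic views of a solid rectangular block:
Front view 6 x 5 -> length = 6, height = 5
Side view 2 x 5 -> width = 2, height = 5 (consistent)
Top view 6 x 2 -> confirms length = 6, width = 2
The block is 6 x 2 x 5.
Total unit cubes = 6 * 2 * 5 = 60
60 unit cubes


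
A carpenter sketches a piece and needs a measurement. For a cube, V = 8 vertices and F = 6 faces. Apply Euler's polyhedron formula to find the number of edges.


Polyhedron: cube
Euler's formula for convex polyhedra: V - E + F = 2
Given: V = 8 vertices and F = 6 faces
Solve for E:
E = V + F - 2 = 8 + 6 - 2 = 12
12 edges


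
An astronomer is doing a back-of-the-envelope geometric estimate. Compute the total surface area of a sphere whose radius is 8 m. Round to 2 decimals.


Shape: sphere
Radius r = 8 m
Formula: SA = 4 * pi * r^2
r^2 = 64
SA = 4 * pi * 64
SA = 256 * pi
SA = 804.25
804.25 m^2


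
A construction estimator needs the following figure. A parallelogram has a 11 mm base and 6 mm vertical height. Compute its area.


Shape: parallelogram
Base b = 11 mm, Height h = 6 mm
Formula: A = b * h
A = 11 * 6
A = 66
66 mm^2


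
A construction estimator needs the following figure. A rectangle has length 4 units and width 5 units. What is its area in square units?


Shape: rectangle
Length l = 4 units, Width w = 5 units
Formula: A = l * w
A = 4 * 5
A = 20
20 units^2


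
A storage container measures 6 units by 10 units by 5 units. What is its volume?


Shape: rectangular prism
l = 6 units, w = 10 units, h = 5 units
Formula: V = l * w * h
V = 6 * 10 * 5
V = 60 * 5
V = 300
300 units^3


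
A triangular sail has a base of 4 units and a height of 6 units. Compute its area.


Shape: triangle
Base b = 4 units, Height h = 6 units
Formula: A = (1/2) * b * h
A = 0.5 * 4 * 6
A = 0.5 * 24
A = 12
12 units^2


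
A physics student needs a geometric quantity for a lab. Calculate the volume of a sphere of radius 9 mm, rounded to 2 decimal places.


Shape: sphere
Radius r = 9 mm
Formula: V = (4/3) * pi * r^3
r^3 = 729
(4/3) * 729 = 972
V = 972 * pi
V = 3053.63
3053.63 mm^3


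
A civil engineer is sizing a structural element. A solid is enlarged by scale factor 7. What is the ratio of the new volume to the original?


Linear scale factor k = 7
Rule: under a linear scaling by k, volumes scale by k^3.
k^3 = 7 * 7 * 7
k^3 = 49 * 7
k^3 = 343
Volume scales by a factor of 343.
343 (dimensionless)


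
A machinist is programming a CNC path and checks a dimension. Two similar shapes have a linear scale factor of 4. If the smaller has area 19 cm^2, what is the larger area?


Linear scale factor k = 4
Original area = 19 cm^2
Rule: under a linear scaling by k, areas scale by k^2.
k^2 = 4^2 = 16
New area = 19 * 16
New area = 304
304 cm^2


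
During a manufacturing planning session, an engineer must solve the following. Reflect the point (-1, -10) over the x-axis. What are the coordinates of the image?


Transformation: reflection
Original point: (-1, -10)
Rule for reflection over the x-axis: (x, y) -> (x, -y)
Apply: (-1, -10) -> (-1, 10)
(-1, 10)


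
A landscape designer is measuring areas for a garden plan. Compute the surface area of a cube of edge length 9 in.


Shape: cube
Side s = 9 in
A cube has 6 square faces.
Formula: SA = 6 * s^2
s^2 = 81
SA = 6 * 81
SA = 486
486 in^2


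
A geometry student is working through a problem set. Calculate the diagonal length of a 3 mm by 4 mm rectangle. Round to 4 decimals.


Shape: rectangle (diagonal via Pythagoras)
Sides: 3 mm and 4 mm
Formula: d = sqrt(l^2 + w^2)
l^2 = 9, w^2 = 16
l^2 + w^2 = 25
d = sqrt(25)
d = 5.0
5 mm


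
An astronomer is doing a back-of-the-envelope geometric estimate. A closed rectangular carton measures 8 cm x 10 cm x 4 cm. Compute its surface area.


Shape: rectangular prism
l = 8 cm, w = 10 cm, h = 4 cm
Formula: SA = 2(lw + lh + wh)
lw = 80, lh = 32, wh = 40
lw + lh + wh = 152
SA = 2 * 152
SA = 304
304 cm^2


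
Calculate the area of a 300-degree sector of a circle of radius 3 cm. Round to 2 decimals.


Shape: circular sector
Radius r = 3 cm, Angle = 300 degrees
Formula: A = (angle/360) * pi * r^2
r^2 = 9
Fraction of circle = 300/360
A = (300/360) * pi * 9
A = 7.5 * pi
A = 23.56
23.56 cm^2


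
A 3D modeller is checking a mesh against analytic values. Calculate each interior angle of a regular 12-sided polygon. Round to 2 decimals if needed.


Shape: regular dodecagon (12 sides)
Formula: interior angle = (n - 2) * 180 / n
(n - 2) = 10
(n - 2) * 180 = 1800
angle = 1800 / 12
angle = 150
150 degrees


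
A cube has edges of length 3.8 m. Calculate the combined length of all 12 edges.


Shape: cube
Side s = 3.8 m
A cube has 12 edges, all equal.
Formula: total edge length = 12 * s
Total = 12 * 3.8
Total = 45.6
45.6 m


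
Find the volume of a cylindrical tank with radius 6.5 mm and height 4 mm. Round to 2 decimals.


Shape: cylinder
Radius r = 6.5 mm, Height h = 4 mm
Formula: V = pi * r^2 * h
r^2 = 42.25
V = pi * 42.25 * 4
V = 169 * pi
V = 530.93
530.93 mm^3


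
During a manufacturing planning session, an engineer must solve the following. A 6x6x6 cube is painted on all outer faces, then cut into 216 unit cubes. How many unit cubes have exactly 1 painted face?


Large cube: 6 x 6 x 6, cut into unit cubes.
n = 6, so n - 2 = 4
Cubes with 1 painted face lie in the interior of each face.
A cube has 6 faces; each contributes (n - 2)^2 = 16 such cubes.
Count = 6 * 16 = 96
96 unit cubes


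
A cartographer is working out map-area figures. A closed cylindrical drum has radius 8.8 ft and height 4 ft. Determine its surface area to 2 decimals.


Shape: closed cylinder
Radius r = 8.8 ft, Height h = 4 ft
Formula: SA = 2*pi*r^2 + 2*pi*r*h = 2*pi*r*(r + h)
r + h = 12.8
2 * r * (r + h) = 2 * 8.8 * 12.8 = 225.28
SA = 225.28 * pi
SA = 707.74
707.74 ft^2


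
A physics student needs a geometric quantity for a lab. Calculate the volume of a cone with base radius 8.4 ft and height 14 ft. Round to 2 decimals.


Shape: cone
Radius r = 8.4 ft, Height h = 14 ft
Formula: V = (1/3) * pi * r^2 * h
r^2 = 70.56
pi * r^2 * h = pi * 70.56 * 14 = 987.84 * pi
V = 987.84 * pi / 3
V = 1034.46
1034.46 ft^3


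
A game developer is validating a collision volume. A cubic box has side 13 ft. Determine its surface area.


Shape: cube
Side s = 13 ft
A cube has 6 square faces.
Formula: SA = 6 * s^2
s^2 = 169
SA = 6 * 169
SA = 1014
1014 ft^2


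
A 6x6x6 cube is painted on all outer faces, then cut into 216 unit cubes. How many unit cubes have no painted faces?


Large cube: 6 x 6 x 6, cut into unit cubes.
n = 6, so n - 2 = 4
Unpainted cubes form the interior (n - 2)^3 block.
(n - 2)^3 = 4^3 = 64
64 unit cubes


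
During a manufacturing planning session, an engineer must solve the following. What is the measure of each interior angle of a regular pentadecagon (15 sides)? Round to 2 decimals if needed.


Shape: regular pentadecagon (15 sides)
Formula: interior angle = (n - 2) * 180 / n
(n - 2) = 13
(n - 2) * 180 = 2340
angle = 2340 / 15
angle = 156
156 degrees


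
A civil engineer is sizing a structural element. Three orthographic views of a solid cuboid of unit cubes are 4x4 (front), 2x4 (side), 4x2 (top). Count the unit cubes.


Orthographic views of a solid rectangular block:
Front view 4 x 4 -> length = 4, height = 4
Side view 2 x 4 -> width = 2, height = 4 (consistent)
Top view 4 x 2 -> confirms length = 4, width = 2
The block is 4 x 2 x 4.
Total unit cubes = 4 * 2 * 4 = 32
32 unit cubes


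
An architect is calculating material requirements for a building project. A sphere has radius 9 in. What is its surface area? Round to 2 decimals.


Shape: sphere
Radius r = 9 in
Formula: SA = 4 * pi * r^2
r^2 = 81
SA = 4 * pi * 81
SA = 324 * pi
SA = 1017.88
1017.88 in^2


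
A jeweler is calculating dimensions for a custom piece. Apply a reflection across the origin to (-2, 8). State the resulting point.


Transformation: reflection
Original point: (-2, 8)
Rule for reflection through the origin: (x, y) -> (-x, -y)
Apply: (-2, 8) -> (2, -8)
(2, -8)


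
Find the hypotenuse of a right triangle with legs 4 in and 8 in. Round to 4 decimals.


Shape: right triangle
Legs a = 4 in, b = 8 in
Formula: c = sqrt(a^2 + b^2)
a^2 = 16, b^2 = 64
a^2 + b^2 = 80
c = sqrt(80)
c = 8.9443
8.9443 in


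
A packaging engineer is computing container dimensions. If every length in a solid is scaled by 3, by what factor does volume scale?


Linear scale factor k = 3
Rule: under a linear scaling by k, volumes scale by k^3.
k^3 = 3 * 3 * 3
k^3 = 9 * 3
k^3 = 27
Volume scales by a factor of 27.
27 (dimensionless)


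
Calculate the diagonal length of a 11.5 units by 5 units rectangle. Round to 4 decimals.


Shape: rectangle (diagonal via Pythagoras)
Sides: 11.5 units and 5 units
Formula: d = sqrt(l^2 + w^2)
l^2 = 132.25, w^2 = 25
l^2 + w^2 = 157.25
d = sqrt(157.25)
d = 12.5399
12.5399 units


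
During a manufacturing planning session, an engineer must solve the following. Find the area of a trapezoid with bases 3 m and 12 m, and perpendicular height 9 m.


Shape: trapezoid
Parallel sides a = 3 m, b = 12 m; Height h = 9 m
Formula: A = (a + b) * h / 2
a + b = 3 + 12 = 15
A = 15 * 9 / 2
A = 135 / 2
A = 67.5
67.5 m^2


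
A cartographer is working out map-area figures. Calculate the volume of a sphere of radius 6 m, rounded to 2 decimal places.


Shape: sphere
Radius r = 6 m
Formula: V = (4/3) * pi * r^3
r^3 = 216
(4/3) * 216 = 288
V = 288 * pi
V = 904.78
904.78 m^3


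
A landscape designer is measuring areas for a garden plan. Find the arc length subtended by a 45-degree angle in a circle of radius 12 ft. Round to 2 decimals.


Shape: circular arc
Radius r = 12 ft, Angle = 45 degrees
Formula: L = (angle/360) * 2 * pi * r
2 * pi * r = 24 * pi
L = (45/360) * 24 * pi
L = 3 * pi
L = 9.42
9.42 ft


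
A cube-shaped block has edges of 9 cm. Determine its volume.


Shape: cube
Side s = 9 cm
Formula: V = s^3
V = 9 * 9 * 9
V = 81 * 9
V = 729
729 cm^3


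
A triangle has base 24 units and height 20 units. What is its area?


Shape: triangle
Base b = 24 units, Height h = 20 units
Formula: A = (1/2) * b * h
A = 0.5 * 24 * 20
A = 0.5 * 480
A = 240
240 units^2


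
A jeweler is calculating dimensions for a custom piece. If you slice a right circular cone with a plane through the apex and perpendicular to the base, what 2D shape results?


Solid: right circular cone
Cutting plane: through the apex and perpendicular to the base
Visualize the intersection of the plane with the solid's surface.
The boundary of the cut region is a isosceles triangle.
isosceles triangle


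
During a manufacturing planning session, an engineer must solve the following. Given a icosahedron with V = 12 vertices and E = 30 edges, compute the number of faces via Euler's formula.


Polyhedron: icosahedron
Euler's formula for convex polyhedra: V - E + F = 2
Given: V = 12 vertices and E = 30 edges
Solve for F:
F = 2 + E - V = 2 + 30 - 12 = 20
20 faces


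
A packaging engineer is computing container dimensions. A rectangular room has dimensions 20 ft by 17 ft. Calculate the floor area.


Shape: rectangle
Length l = 20 ft, Width w = 17 ft
Formula: A = l * w
A = 20 * 17
A = 340
340 ft^2


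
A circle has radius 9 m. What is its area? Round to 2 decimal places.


Shape: circle
Radius r = 9 m
Formula: A = pi * r^2
r^2 = 9^2 = 81
A = pi * 81
A = 254.47
254.47 m^2


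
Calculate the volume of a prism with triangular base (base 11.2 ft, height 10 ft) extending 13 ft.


Shape: triangular prism
Triangle base = 11.2 ft, triangle height = 10 ft, prism length L = 13 ft
Formula: V = (1/2 * b * h_tri) * L
Cross-section area = 0.5 * 11.2 * 10 = 56
V = 56 * 13
V = 728
728 ft^3


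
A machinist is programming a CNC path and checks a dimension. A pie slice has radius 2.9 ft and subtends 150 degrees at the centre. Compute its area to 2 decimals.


Shape: circular sector
Radius r = 2.9 ft, Angle = 150 degrees
Formula: A = (angle/360) * pi * r^2
r^2 = 8.41
Fraction of circle = 150/360
A = (150/360) * pi * 8.41
A = 3.504167 * pi
A = 11.01
11.01 ft^2


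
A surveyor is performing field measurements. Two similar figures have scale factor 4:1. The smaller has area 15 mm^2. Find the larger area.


Linear scale factor k = 4
Original area = 15 mm^2
Rule: under a linear scaling by k, areas scale by k^2.
k^2 = 4^2 = 16
New area = 15 * 16
New area = 240
240 mm^2


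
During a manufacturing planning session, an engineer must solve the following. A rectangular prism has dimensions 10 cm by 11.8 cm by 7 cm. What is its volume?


Shape: rectangular prism
l = 10 cm, w = 11.8 cm, h = 7 cm
Formula: V = l * w * h
V = 10 * 11.8 * 7
V = 118 * 7
V = 826
826 cm^3


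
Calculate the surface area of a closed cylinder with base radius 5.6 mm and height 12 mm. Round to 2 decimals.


Shape: closed cylinder
Radius r = 5.6 mm, Height h = 12 mm
Formula: SA = 2*pi*r^2 + 2*pi*r*h = 2*pi*r*(r + h)
r + h = 17.6
2 * r * (r + h) = 2 * 5.6 * 17.6 = 197.12
SA = 197.12 * pi
SA = 619.27
619.27 mm^2


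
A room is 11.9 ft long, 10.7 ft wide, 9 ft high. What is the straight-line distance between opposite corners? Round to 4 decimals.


Shape: rectangular box (space diagonal)
l = 11.9 ft, w = 10.7 ft, h = 9 ft
Visualize: the diagonal of the base, then a right triangle with that diagonal and the height.
Formula: d = sqrt(l^2 + w^2 + h^2)
l^2 + w^2 + h^2 = 141.61 + 114.49 + 81 = 337.1
d = sqrt(337.1)
d = 18.3603
18.3603 ft


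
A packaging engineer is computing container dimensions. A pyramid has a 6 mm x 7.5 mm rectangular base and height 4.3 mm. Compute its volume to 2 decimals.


Shape: rectangular pyramid
Base: 6 mm x 7.5 mm, Height h = 4.3 mm
Formula: V = (1/3) * base_area * h
base_area = 6 * 7.5 = 45
base_area * h = 45 * 4.3 = 193.5
V = 193.5 / 3
V = 64.5
64.5 mm^3


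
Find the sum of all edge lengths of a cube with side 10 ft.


Shape: cube
Side s = 10 ft
A cube has 12 edges, all equal.
Formula: total edge length = 12 * s
Total = 12 * 10
Total = 120
120 ft


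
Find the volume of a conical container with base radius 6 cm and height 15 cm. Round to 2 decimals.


Shape: cone
Radius r = 6 cm, Height h = 15 cm
Formula: V = (1/3) * pi * r^2 * h
r^2 = 36
pi * r^2 * h = pi * 36 * 15 = 540 * pi
V = 540 * pi / 3
V = 565.49
565.49 cm^3


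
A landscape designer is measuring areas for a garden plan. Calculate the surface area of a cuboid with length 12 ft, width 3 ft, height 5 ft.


Shape: rectangular prism
l = 12 ft, w = 3 ft, h = 5 ft
Formula: SA = 2(lw + lh + wh)
lw = 36, lh = 60, wh = 15
lw + lh + wh = 111
SA = 2 * 111
SA = 222
222 ft^2


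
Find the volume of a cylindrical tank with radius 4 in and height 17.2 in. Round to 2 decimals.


Shape: cylinder
Radius r = 4 in, Height h = 17.2 in
Formula: V = pi * r^2 * h
r^2 = 16
V = pi * 16 * 17.2
V = 275.2 * pi
V = 864.57
864.57 in^3


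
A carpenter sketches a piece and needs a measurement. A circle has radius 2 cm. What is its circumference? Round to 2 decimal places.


Shape: circle
Radius r = 2 cm
Formula: C = 2 * pi * r
C = 2 * pi * 2
C = 4 * pi
C = 12.57
12.57 cm


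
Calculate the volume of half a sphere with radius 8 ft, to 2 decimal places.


Shape: hemisphere (half of a sphere)
Radius r = 8 ft
Formula: V = (1/2) * (4/3) * pi * r^3 = (2/3) * pi * r^3
r^3 = 512
(2/3) * 512 = 341.333333
V = 341.333333 * pi
V = 1072.33
1072.33 ft^3


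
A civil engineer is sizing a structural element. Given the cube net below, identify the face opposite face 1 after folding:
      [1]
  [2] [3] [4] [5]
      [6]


Net: cross layout. Take square 3 as the base (bottom).
Fold the four squares in the horizontal row up around 3: 2 -> left, 4 -> right, 5 wraps to the top.
Fold 1 and 6 up from 3: 1 -> back, 6 -> front.
Opposite pairs are therefore: (1, 6), (2, 4), (3, 5).
Face 1 is opposite face 6.
face 6
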